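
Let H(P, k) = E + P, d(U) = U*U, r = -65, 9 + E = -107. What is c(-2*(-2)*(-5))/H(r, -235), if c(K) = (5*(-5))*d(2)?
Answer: 100/181 ≈ 0.55249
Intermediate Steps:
E = -116 (E = -9 - 107 = -116)
d(U) = U**2
H(P, k) = -116 + P
c(K) = -100 (c(K) = (5*(-5))*2**2 = -25*4 = -100)
c(-2*(-2)*(-5))/H(r, -235) = -100/(-116 - 65) = -100/(-181) = -100*(-1/181) = 100/181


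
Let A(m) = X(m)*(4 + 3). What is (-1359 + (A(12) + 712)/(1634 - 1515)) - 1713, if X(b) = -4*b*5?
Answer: -366536/119 ≈ -3080.1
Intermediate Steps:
X(b) = -20*b
A(m) = -140*m (A(m) = (-20*m)*(4 + 3) = -20*m*7 = -140*m)
(-1359 + (A(12) + 712)/(1634 - 1515)) - 1713 = (-1359 + (-140*12 + 712)/(1634 - 1515)) - 1713 = (-1359 + (-1680 + 712)/119) - 1713 = (-1359 - 968*1/119) - 1713 = (-1359 - 968/119) - 1713 = -162689/119 - 1713 = -366536/119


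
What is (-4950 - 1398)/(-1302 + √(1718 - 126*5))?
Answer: 2066274/423529 + 12696*√17/423529 ≈ 5.0023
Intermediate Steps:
(-4950 - 1398)/(-1302 + √(1718 - 126*5)) = -6348/(-1302 + √(1718 - 630)) = -6348/(-1302 + √1088) = -6348/(-1302 + 8*√17)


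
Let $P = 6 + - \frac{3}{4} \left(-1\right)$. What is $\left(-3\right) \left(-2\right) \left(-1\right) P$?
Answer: $- \frac{81}{2} \approx -40.5$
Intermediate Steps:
$P = \frac{27}{4}$ ($P = 6 + \left(-3\right) \frac{1}{4} \left(-1\right) = 6 - - \frac{3}{4} = 6 + \frac{3}{4} = \frac{27}{4} \approx 6.75$)
$\left(-3\right) \left(-2\right) \left(-1\right) P = \left(-3\right) \left(-2\right) \left(-1\right) \frac{27}{4} = 6 \left(-1\right) \frac{27}{4} = \left(-6\right) \frac{27}{4} = - \frac{81}{2}$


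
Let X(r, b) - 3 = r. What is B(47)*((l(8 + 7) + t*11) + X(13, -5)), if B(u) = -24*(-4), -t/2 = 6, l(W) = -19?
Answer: -12960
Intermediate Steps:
t = -12 (t = -2*6 = -12)
X(r, b) = 3 + r
B(u) = 96
B(47)*((l(8 + 7) + t*11) + X(13, -5)) = 96*((-19 - 12*11) + (3 + 13)) = 96*((-19 - 132) + 16) = 96*(-151 + 16) = 96*(-135) = -12960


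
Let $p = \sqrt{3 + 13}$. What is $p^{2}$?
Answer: $16$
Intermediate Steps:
$p = 4$ ($p = \sqrt{16} = 4$)
$p^{2} = 4^{2} = 16$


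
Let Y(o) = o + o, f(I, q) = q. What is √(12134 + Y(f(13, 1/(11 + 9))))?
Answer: √1213410/10 ≈ 110.15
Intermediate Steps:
Y(o) = 2*o
√(12134 + Y(f(13, 1/(11 + 9)))) = √(12134 + 2/(11 + 9)) = √(12134 + 2/20) = √(12134 + 2*(1/20)) = √(12134 + ⅒) = √(121341/10) = √1213410/10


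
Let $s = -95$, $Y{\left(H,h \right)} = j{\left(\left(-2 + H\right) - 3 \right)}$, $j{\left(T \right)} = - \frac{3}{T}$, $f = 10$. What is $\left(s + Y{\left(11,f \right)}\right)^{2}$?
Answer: $\frac{36481}{4} \approx 9120.3$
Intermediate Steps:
$Y{\left(H,h \right)} = - \frac{3}{-5 + H}$ ($Y{\left(H,h \right)} = - \frac{3}{\left(-2 + H\right) - 3} = - \frac{3}{-5 + H}$)
$\left(s + Y{\left(11,f \right)}\right)^{2} = \left(-95 - \frac{3}{-5 + 11}\right)^{2} = \left(-95 - \frac{3}{6}\right)^{2} = \left(-95 - \frac{1}{2}\right)^{2} = \left(- \frac{191}{2}\right)^{2} = \frac{36481}{4}$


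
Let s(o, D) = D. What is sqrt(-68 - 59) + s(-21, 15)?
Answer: 15 + I*sqrt(127) ≈ 15.0 + 11.269*I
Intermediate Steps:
sqrt(-68 - 59) + s(-21, 15) = sqrt(-68 - 59) + 15 = sqrt(-127) + 15 = I*sqrt(127) + 15 = 15 + I*sqrt(127)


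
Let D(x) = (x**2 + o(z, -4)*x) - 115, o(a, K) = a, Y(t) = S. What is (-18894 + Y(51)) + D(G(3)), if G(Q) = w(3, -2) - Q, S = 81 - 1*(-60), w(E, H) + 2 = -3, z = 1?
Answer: -18812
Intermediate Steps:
w(E, H) = -5 (w(E, H) = -2 - 3 = -5)
S = 141 (S = 81 + 60 = 141)
Y(t) = 141
G(Q) = -5 - Q
D(x) = -115 + x + x**2 (D(x) = (x**2 + 1*x) - 115 = (x**2 + x) - 115 = (x + x**2) - 115 = -115 + x + x**2)
(-18894 + Y(51)) + D(G(3)) = (-18894 + 141) + (-115 + (-5 - 1*3) + (-5 - 1*3)**2) = -18753 + (-115 + (-5 - 3) + (-5 - 3)**2) = -18753 + (-115 - 8 + (-8)**2) = -18753 + (-115 - 8 + 64) = -18753 - 59 = -18812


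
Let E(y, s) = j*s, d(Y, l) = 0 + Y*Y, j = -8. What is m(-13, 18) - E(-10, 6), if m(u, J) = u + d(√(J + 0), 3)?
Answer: 53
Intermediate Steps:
d(Y, l) = Y² (d(Y, l) = 0 + Y² = Y²)
m(u, J) = J + u (m(u, J) = u + (√(J + 0))² = u + (√J)² = u + J = J + u)
E(y, s) = -8*s
m(-13, 18) - E(-10, 6) = (18 - 13) - (-8)*6 = 5 - 1*(-48) = 5 + 48 = 53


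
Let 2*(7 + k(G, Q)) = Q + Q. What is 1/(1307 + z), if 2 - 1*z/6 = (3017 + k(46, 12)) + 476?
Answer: -1/19669 ≈ -5.0841e-5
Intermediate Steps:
k(G, Q) = -7 + Q (k(G, Q) = -7 + (Q + Q)/2 = -7 + (2*Q)/2 = -7 + Q)
z = -20976 (z = 12 - 6*((3017 + (-7 + 12)) + 476) = 12 - 6*((3017 + 5) + 476) = 12 - 6*(3022 + 476) = 12 - 6*3498 = 12 - 20988 = -20976)
1/(1307 + z) = 1/(1307 - 20976) = 1/(-19669) = -1/19669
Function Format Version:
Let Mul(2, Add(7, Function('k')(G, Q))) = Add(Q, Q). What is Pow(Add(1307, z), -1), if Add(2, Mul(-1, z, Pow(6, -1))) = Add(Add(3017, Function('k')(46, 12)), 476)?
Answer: Rational(-1, 19669) ≈ -5.0841e-5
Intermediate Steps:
Function('k')(G, Q) = Add(-7, Q) (Function('k')(G, Q) = Add(-7, Mul(Rational(1, 2), Add(Q, Q))) = Add(-7, Mul(Rational(1, 2), Mul(2, Q))) = Add(-7, Q))
z = -20976 (z = Add(12, Mul(-6, Add(Add(3017, Add(-7, 12)), 476))) = Add(12, Mul(-6, Add(Add(3017, 5), 476))) = Add(12, Mul(-6, Add(3022, 476))) = Add(12, Mul(-6, 3498)) = Add(12, -20988) = -20976)
Pow(Add(1307, z), -1) = Pow(Add(1307, -20976), -1) = Pow(-19669, -1) = Rational(-1, 19669)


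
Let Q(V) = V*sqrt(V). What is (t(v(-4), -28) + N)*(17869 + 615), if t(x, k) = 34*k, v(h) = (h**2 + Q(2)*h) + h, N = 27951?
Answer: 499049516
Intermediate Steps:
Q(V) = V**(3/2)
v(h) = h + h**2 + 2*h*sqrt(2) (v(h) = (h**2 + 2**(3/2)*h) + h = (h**2 + (2*sqrt(2))*h) + h = (h**2 + 2*h*sqrt(2)) + h = h + h**2 + 2*h*sqrt(2))
(t(v(-4), -28) + N)*(17869 + 615) = (34*(-28) + 27951)*(17869 + 615) = (-952 + 27951)*18484 = 26999*18484 = 499049516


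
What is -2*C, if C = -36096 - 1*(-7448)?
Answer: 57296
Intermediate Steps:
C = -28648 (C = -36096 + 7448 = -28648)
-2*C = -2*(-28648) = 57296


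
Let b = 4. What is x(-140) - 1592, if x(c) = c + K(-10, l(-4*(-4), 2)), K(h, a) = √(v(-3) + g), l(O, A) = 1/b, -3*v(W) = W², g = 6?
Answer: -1732 + √3 ≈ -1730.3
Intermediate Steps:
v(W) = -W²/3
l(O, A) = ¼ (l(O, A) = 1/4 = ¼)
K(h, a) = √3 (K(h, a) = √(-⅓*(-3)² + 6) = √(-⅓*9 + 6) = √(-3 + 6) = √3)
x(c) = c + √3
x(-140) - 1592 = (-140 + √3) - 1592 = -1732 + √3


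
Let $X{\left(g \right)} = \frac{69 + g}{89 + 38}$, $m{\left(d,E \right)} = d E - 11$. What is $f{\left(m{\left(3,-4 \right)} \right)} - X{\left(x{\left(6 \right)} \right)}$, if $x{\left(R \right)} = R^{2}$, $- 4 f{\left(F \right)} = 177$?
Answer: $- \frac{22899}{508} \approx -45.077$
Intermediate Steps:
$m{\left(d,E \right)} = -11 + E d$ ($m{\left(d,E \right)} = E d - 11 = -11 + E d$)
$f{\left(F \right)} = - \frac{177}{4}$ ($f{\left(F \right)} = \left(- \frac{1}{4}\right) 177 = - \frac{177}{4}$)
$X{\left(g \right)} = \frac{69}{127} + \frac{g}{127}$ ($X{\left(g \right)} = \frac{69 + g}{127} = \left(69 + g\right) \frac{1}{127} = \frac{69}{127} + \frac{g}{127}$)
$f{\left(m{\left(3,-4 \right)} \right)} - X{\left(x{\left(6 \right)} \right)} = - \frac{177}{4} - \left(\frac{69}{127} + \frac{6^{2}}{127}\right) = - \frac{177}{4} - \left(\frac{69}{127} + \frac{1}{127} \cdot 36\right) = - \frac{177}{4} - \left(\frac{69}{127} + \frac{36}{127}\right) = - \frac{177}{4} - \frac{105}{127} = - \frac{22899}{508}$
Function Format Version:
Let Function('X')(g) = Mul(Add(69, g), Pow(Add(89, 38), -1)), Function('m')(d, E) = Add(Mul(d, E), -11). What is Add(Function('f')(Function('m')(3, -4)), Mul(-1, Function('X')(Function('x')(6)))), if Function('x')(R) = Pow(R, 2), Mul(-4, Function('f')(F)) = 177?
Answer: Rational(-22899, 508) ≈ -45.077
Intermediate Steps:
Function('m')(d, E) = Add(-11, Mul(E, d)) (Function('m')(d, E) = Add(Mul(E, d), -11) = Add(-11, Mul(E, d)))
Function('f')(F) = Rational(-177, 4) (Function('f')(F) = Mul(Rational(-1, 4), 177) = Rational(-177, 4))
Function('X')(g) = Add(Rational(69, 127), Mul(Rational(1, 127), g)) (Function('X')(g) = Mul(Add(69, g), Pow(127, -1)) = Mul(Add(69, g), Rational(1, 127)) = Add(Rational(69, 127), Mul(Rational(1, 127), g)))
Add(Function('f')(Function('m')(3, -4)), Mul(-1, Function('X')(Function('x')(6)))) = Add(Rational(-177, 4), Mul(-1, Add(Rational(69, 127), Mul(Rational(1, 127), Pow(6, 2))))) = Add(Rational(-177, 4), Mul(-1, Add(Rational(69, 127), Mul(Rational(1, 127), 36)))) = Add(Rational(-177, 4), Mul(-1, Add(Rational(69, 127), Rational(36, 127)))) = Add(Rational(-177, 4), Mul(-1, Rational(105, 127))) = Add(Rational(-177, 4), Rational(-105, 127)) = Rational(-22899, 508)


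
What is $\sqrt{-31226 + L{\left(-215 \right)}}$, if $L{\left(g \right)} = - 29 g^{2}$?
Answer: $i \sqrt{1371751} \approx 1171.2 i$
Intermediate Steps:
$\sqrt{-31226 + L{\left(-215 \right)}} = \sqrt{-31226 - 29 \left(-215\right)^{2}} = \sqrt{-31226 - 1340525} = \sqrt{-1371751} = i \sqrt{1371751}$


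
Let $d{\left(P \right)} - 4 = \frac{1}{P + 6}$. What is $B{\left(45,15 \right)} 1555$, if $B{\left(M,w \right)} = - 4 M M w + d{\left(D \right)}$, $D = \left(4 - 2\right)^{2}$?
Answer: $- \frac{377852249}{2} \approx -1.8893 \cdot 10^{8}$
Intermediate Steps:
$D = 4$ ($D = 2^{2} = 4$)
$d{\left(P \right)} = 4 + \frac{1}{6 + P}$ ($d{\left(P \right)} = 4 + \frac{1}{P + 6} = 4 + \frac{1}{6 + P}$)
$B{\left(M,w \right)} = \frac{41}{10} - 4 w M^{2}$ ($B{\left(M,w \right)} = - 4 M M w + \frac{25 + 4 \cdot 4}{6 + 4} = - 4 M^{2} w + \frac{25 + 16}{10} = - 4 w M^{2} + \frac{1}{10} \cdot 41 = - 4 w M^{2} + \frac{41}{10} = \frac{41}{10} - 4 w M^{2}$)
$B{\left(45,15 \right)} 1555 = \left(\frac{41}{10} - 60 \cdot 45^{2}\right) 1555 = \left(\frac{41}{10} - 60 \cdot 2025\right) 1555 = \left(\frac{41}{10} - 121500\right) 1555 = \left(- \frac{1214959}{10}\right) 1555 = - \frac{377852249}{2}$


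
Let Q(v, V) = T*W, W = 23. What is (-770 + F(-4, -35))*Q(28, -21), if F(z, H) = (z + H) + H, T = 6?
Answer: -116472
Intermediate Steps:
F(z, H) = z + 2*H (F(z, H) = (H + z) + H = z + 2*H)
Q(v, V) = 138 (Q(v, V) = 6*23 = 138)
(-770 + F(-4, -35))*Q(28, -21) = (-770 + (-4 + 2*(-35)))*138 = (-770 + (-4 - 70))*138 = (-770 - 74)*138 = -844*138 = -116472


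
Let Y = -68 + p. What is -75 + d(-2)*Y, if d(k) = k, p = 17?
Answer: 27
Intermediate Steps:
Y = -51 (Y = -68 + 17 = -51)
-75 + d(-2)*Y = -75 - 2*(-51) = -75 + 102 = 27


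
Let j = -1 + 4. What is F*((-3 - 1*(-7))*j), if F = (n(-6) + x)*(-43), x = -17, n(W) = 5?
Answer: 6192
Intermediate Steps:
j = 3
F = 516 (F = (5 - 17)*(-43) = -12*(-43) = 516)
F*((-3 - 1*(-7))*j) = 516*((-3 - 1*(-7))*3) = 516*((-3 + 7)*3) = 516*(4*3) = 516*12 = 6192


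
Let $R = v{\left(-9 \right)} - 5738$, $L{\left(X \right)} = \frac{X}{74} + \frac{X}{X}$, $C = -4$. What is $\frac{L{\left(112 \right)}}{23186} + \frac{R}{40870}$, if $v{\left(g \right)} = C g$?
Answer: $- \frac{2443921127}{17530818670} \approx -0.13941$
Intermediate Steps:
$L{\left(X \right)} = 1 + \frac{X}{74}$ ($L{\left(X \right)} = X \frac{1}{74} + 1 = \frac{X}{74} + 1 = 1 + \frac{X}{74}$)
$v{\left(g \right)} = - 4 g$
$R = -5702$ ($R = \left(-4\right) \left(-9\right) - 5738 = 36 - 5738 = -5702$)
$\frac{L{\left(112 \right)}}{23186} + \frac{R}{40870} = \frac{1 + \frac{1}{74} \cdot 112}{23186} - \frac{5702}{40870} = \left(1 + \frac{56}{37}\right) \frac{1}{23186} - \frac{2851}{20435} = \frac{93}{37} \cdot \frac{1}{23186} - \frac{2851}{20435} = \frac{93}{857882} - \frac{2851}{20435} = - \frac{2443921127}{17530818670}$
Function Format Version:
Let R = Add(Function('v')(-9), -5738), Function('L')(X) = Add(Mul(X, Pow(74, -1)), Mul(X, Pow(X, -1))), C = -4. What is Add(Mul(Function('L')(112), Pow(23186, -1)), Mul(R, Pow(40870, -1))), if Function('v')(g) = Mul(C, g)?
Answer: Rational(-2443921127, 17530818670) ≈ -0.13941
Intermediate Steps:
Function('L')(X) = Add(1, Mul(Rational(1, 74), X)) (Function('L')(X) = Add(Mul(X, Rational(1, 74)), 1) = Add(Mul(Rational(1, 74), X), 1) = Add(1, Mul(Rational(1, 74), X)))
Function('v')(g) = Mul(-4, g)
R = -5702 (R = Add(Mul(-4, -9), -5738) = Add(36, -5738) = -5702)
Add(Mul(Function('L')(112), Pow(23186, -1)), Mul(R, Pow(40870, -1))) = Add(Mul(Add(1, Mul(Rational(1, 74), 112)), Pow(23186, -1)), Mul(-5702, Pow(40870, -1))) = Add(Mul(Add(1, Rational(56, 37)), Rational(1, 23186)), Mul(-5702, Rational(1, 40870))) = Add(Mul(Rational(93, 37), Rational(1, 23186)), Rational(-2851, 20435)) = Add(Rational(93, 857882), Rational(-2851, 20435)) = Rational(-2443921127, 17530818670)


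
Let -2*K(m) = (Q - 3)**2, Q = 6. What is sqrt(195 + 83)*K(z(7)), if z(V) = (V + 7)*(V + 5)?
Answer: -9*sqrt(278)/2 ≈ -75.030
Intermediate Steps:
z(V) = (5 + V)*(7 + V) (z(V) = (7 + V)*(5 + V) = (5 + V)*(7 + V))
K(m) = -9/2 (K(m) = -(6 - 3)**2/2 = -1/2*3**2 = -1/2*9 = -9/2)
sqrt(195 + 83)*K(z(7)) = sqrt(195 + 83)*(-9/2) = sqrt(278)*(-9/2) = -9*sqrt(278)/2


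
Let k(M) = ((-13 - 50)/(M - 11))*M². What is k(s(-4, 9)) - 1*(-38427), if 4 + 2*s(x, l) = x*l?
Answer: 1216437/31 ≈ 39240.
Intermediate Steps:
s(x, l) = -2 + l*x/2 (s(x, l) = -2 + (x*l)/2 = -2 + (l*x)/2 = -2 + l*x/2)
k(M) = -63*M²/(-11 + M) (k(M) = (-63/(-11 + M))*M² = -63*M²/(-11 + M))
k(s(-4, 9)) - 1*(-38427) = -63*(-2 + (½)*9*(-4))²/(-11 + (-2 + (½)*9*(-4))) - 1*(-38427) = -63*(-2 - 18)²/(-11 + (-2 - 18)) + 38427 = -63*(-20)²/(-11 - 20) + 38427 = -63*400/(-31) + 38427 = -63*400*(-1/31) + 38427 = 25200/31 + 38427 = 1216437/31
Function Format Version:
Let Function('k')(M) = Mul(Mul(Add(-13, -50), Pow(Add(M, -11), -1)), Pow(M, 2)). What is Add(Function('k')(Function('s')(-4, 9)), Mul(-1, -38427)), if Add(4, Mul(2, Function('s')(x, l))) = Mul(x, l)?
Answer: Rational(1216437, 31) ≈ 39240.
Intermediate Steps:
Function('s')(x, l) = Add(-2, Mul(Rational(1, 2), l, x)) (Function('s')(x, l) = Add(-2, Mul(Rational(1, 2), Mul(x, l))) = Add(-2, Mul(Rational(1, 2), Mul(l, x))) = Add(-2, Mul(Rational(1, 2), l, x)))
Function('k')(M) = Mul(-63, Pow(M, 2), Pow(Add(-11, M), -1)) (Function('k')(M) = Mul(Mul(-63, Pow(Add(-11, M), -1)), Pow(M, 2)) = Mul(-63, Pow(M, 2), Pow(Add(-11, M), -1)))
Add(Function('k')(Function('s')(-4, 9)), Mul(-1, -38427)) = Add(Mul(-63, Pow(Add(-2, Mul(Rational(1, 2), 9, -4)), 2), Pow(Add(-11, Add(-2, Mul(Rational(1, 2), 9, -4))), -1)), Mul(-1, -38427)) = Add(Mul(-63, Pow(Add(-2, -18), 2), Pow(Add(-11, Add(-2, -18)), -1)), 38427) = Add(Mul(-63, Pow(-20, 2), Pow(Add(-11, -20), -1)), 38427) = Add(Mul(-63, 400, Pow(-31, -1)), 38427) = Add(Mul(-63, 400, Rational(-1, 31)), 38427) = Add(Rational(25200, 31), 38427) = Rational(1216437, 31)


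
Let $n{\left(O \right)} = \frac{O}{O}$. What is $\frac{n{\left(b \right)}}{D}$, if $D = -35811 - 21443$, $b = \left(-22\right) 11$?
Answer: $- \frac{1}{57254} \approx -1.7466 \cdot 10^{-5}$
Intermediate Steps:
$b = -242$
$n{\left(O \right)} = 1$
$D = -57254$
$\frac{n{\left(b \right)}}{D} = 1 \frac{1}{-57254} = 1 \left(- \frac{1}{57254}\right) = - \frac{1}{57254}$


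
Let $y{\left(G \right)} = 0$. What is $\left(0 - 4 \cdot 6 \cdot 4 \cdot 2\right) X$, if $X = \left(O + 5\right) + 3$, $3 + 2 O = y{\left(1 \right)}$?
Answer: $-1248$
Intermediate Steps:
$O = - \frac{3}{2}$ ($O = - \frac{3}{2} + \frac{1}{2} \cdot 0 = - \frac{3}{2} + 0 = - \frac{3}{2} \approx -1.5$)
$X = \frac{13}{2}$ ($X = \left(- \frac{3}{2} + 5\right) + 3 = \frac{7}{2} + 3 = \frac{13}{2} \approx 6.5$)
$\left(0 - 4 \cdot 6 \cdot 4 \cdot 2\right) X = \left(0 - 4 \cdot 6 \cdot 4 \cdot 2\right) \frac{13}{2} = \left(0 - 4 \cdot 24 \cdot 2\right) \frac{13}{2} = \left(0 - 192\right) \frac{13}{2} = \left(-192\right) \frac{13}{2} = -1248$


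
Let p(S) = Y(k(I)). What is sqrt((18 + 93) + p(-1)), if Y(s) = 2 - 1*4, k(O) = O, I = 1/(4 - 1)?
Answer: sqrt(109) ≈ 10.440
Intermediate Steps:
I = 1/3 ≈ 0.33333
Y(s) = -2 (Y(s) = 2 - 4 = -2)
p(S) = -2
sqrt((18 + 93) + p(-1)) = sqrt((18 + 93) - 2) = sqrt(111 - 2) = sqrt(109)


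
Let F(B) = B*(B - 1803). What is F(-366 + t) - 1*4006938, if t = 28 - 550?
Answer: -1617330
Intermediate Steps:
t = -522
F(B) = B*(-1803 + B)
F(-366 + t) - 1*4006938 = (-366 - 522)*(-1803 + (-366 - 522)) - 1*4006938 = -888*(-1803 - 888) - 4006938 = -888*(-2691) - 4006938 = 2389608 - 4006938 = -1617330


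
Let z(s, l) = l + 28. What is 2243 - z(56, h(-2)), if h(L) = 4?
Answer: 2211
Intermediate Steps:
z(s, l) = 28 + l
2243 - z(56, h(-2)) = 2243 - (28 + 4) = 2243 - 1*32 = 2243 - 32 = 2211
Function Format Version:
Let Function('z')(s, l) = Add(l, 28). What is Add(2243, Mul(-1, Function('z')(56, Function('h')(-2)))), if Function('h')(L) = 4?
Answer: 2211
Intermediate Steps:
Function('z')(s, l) = Add(28, l)
Add(2243, Mul(-1, Function('z')(56, Function('h')(-2)))) = Add(2243, Mul(-1, Add(28, 4))) = Add(2243, Mul(-1, 32)) = Add(2243, -32) = 2211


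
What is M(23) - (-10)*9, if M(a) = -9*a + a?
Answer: -94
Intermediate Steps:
M(a) = -8*a
M(23) - (-10)*9 = -8*23 - (-10)*9 = -184 - 1*(-90) = -184 + 90 = -94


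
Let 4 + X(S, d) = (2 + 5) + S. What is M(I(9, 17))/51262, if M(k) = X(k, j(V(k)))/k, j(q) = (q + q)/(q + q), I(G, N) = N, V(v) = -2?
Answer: 10/435727 ≈ 2.2950e-5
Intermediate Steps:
j(q) = 1 (j(q) = (2*q)/((2*q)) = (2*q)*(1/(2*q)) = 1)
X(S, d) = 3 + S (X(S, d) = -4 + ((2 + 5) + S) = -4 + (7 + S) = 3 + S)
M(k) = (3 + k)/k
M(I(9, 17))/51262 = ((3 + 17)/17)/51262 = ((1/17)*20)*(1/51262) = (20/17)*(1/51262) = 10/435727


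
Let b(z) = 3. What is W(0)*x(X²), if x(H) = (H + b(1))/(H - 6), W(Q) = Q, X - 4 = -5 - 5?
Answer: 0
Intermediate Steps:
X = -6 (X = 4 + (-5 - 5) = 4 - 10 = -6)
x(H) = (3 + H)/(-6 + H) (x(H) = (H + 3)/(H - 6) = (3 + H)/(-6 + H))
W(0)*x(X²) = 0*((3 + (-6)²)/(-6 + (-6)²)) = 0*((3 + 36)/(-6 + 36)) = 0*(39/30) = 0*((1/30)*39) = 0*(13/10) = 0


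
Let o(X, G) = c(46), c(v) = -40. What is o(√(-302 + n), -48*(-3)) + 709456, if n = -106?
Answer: 709416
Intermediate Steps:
o(X, G) = -40
o(√(-302 + n), -48*(-3)) + 709456 = -40 + 709456 = 709416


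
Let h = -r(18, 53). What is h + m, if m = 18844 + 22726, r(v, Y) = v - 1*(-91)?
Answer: 41461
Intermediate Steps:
r(v, Y) = 91 + v (r(v, Y) = v + 91 = 91 + v)
h = -109 (h = -(91 + 18) = -1*109 = -109)
m = 41570
h + m = -109 + 41570 = 41461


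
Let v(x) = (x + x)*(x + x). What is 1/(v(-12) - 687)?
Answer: -1/111 ≈ -0.0090090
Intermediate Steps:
v(x) = 4*x**2 (v(x) = (2*x)*(2*x) = 4*x**2)
1/(v(-12) - 687) = 1/(4*(-12)**2 - 687) = 1/(4*144 - 687) = 1/(576 - 687) = 1/(-111) = -1/111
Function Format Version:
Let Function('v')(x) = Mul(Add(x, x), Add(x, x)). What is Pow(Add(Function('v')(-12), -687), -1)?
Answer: Rational(-1, 111) ≈ -0.0090090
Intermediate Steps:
Function('v')(x) = Mul(4, Pow(x, 2)) (Function('v')(x) = Mul(Mul(2, x), Mul(2, x)) = Mul(4, Pow(x, 2)))
Pow(Add(Function('v')(-12), -687), -1) = Pow(Add(Mul(4, Pow(-12, 2)), -687), -1) = Pow(Add(Mul(4, 144), -687), -1) = Pow(Add(576, -687), -1) = Pow(-111, -1) = Rational(-1, 111)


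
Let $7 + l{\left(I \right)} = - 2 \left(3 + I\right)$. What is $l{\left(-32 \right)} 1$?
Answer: $51$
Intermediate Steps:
$l{\left(I \right)} = -13 - 2 I$ ($l{\left(I \right)} = -7 - 2 \left(3 + I\right) = -7 - \left(6 + 2 I\right) = -13 - 2 I$)
$l{\left(-32 \right)} 1 = \left(-13 - -64\right) 1 = \left(-13 + 64\right) 1 = 51 \cdot 1 = 51$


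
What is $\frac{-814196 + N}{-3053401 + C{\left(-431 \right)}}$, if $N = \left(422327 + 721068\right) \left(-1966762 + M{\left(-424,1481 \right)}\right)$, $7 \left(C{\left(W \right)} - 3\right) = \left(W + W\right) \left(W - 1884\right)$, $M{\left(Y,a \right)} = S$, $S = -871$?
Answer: $\frac{15748477837617}{19378256} \approx 8.1269 \cdot 10^{5}$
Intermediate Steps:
$M{\left(Y,a \right)} = -871$
$C{\left(W \right)} = 3 + \frac{2 W \left(-1884 + W\right)}{7}$ ($C{\left(W \right)} = 3 + \frac{\left(W + W\right) \left(W - 1884\right)}{7} = 3 + \frac{2 W \left(-1884 + W\right)}{7}$)
$N = -2249781734035$ ($N = \left(422327 + 721068\right) \left(-1966762 - 871\right) = 1143395 \left(-1967633\right) = -2249781734035$)
$\frac{-814196 + N}{-3053401 + C{\left(-431 \right)}} = \frac{-814196 - 2249781734035}{-3053401 + \left(3 - - \frac{1624008}{7} + \frac{2 \left(-431\right)^{2}}{7}\right)} = - \frac{2249782548231}{-3053401 + \left(3 + \frac{1624008}{7} + \frac{2}{7} \cdot 185761\right)} = - \frac{2249782548231}{-3053401 + \left(3 + \frac{1624008}{7} + \frac{371522}{7}\right)} = - \frac{2249782548231}{-3053401 + \frac{1995551}{7}} = - \frac{2249782548231}{- \frac{19378256}{7}} = \left(-2249782548231\right) \left(- \frac{7}{19378256}\right) = \frac{15748477837617}{19378256}$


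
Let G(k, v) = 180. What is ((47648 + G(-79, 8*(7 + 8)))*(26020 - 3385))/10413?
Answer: 120287420/1157 ≈ 1.0396e+5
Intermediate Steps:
((47648 + G(-79, 8*(7 + 8)))*(26020 - 3385))/10413 = ((47648 + 180)*(26020 - 3385))/10413 = (47828*22635)*(1/10413) = 1082586780*(1/10413) = 120287420/1157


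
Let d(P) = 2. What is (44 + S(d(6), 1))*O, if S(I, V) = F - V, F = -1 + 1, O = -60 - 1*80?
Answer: -6020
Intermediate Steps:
O = -140 (O = -60 - 80 = -140)
F = 0
S(I, V) = -V (S(I, V) = 0 - V = -V)
(44 + S(d(6), 1))*O = (44 - 1*1)*(-140) = (44 - 1)*(-140) = 43*(-140) = -6020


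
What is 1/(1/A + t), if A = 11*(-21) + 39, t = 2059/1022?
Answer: 98112/197153 ≈ 0.49764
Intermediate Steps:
t = 2059/1022 (t = 2059*(1/1022) = 2059/1022 ≈ 2.0147)
A = -192 (A = -231 + 39 = -192)
1/(1/A + t) = 1/(1/(-192) + 2059/1022) = 1/(-1/192 + 2059/1022) = 1/(197153/98112) = 98112/197153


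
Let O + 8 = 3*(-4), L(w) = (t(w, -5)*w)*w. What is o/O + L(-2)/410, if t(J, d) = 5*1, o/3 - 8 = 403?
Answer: -50513/820 ≈ -61.601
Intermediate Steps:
o = 1233 (o = 24 + 3*403 = 24 + 1209 = 1233)
t(J, d) = 5
L(w) = 5*w² (L(w) = (5*w)*w = 5*w²)
O = -20 (O = -8 + 3*(-4) = -8 - 12 = -20)
o/O + L(-2)/410 = 1233/(-20) + (5*(-2)²)/410 = 1233*(-1/20) + (5*4)*(1/410) = -1233/20 + 20*(1/410) = -1233/20 + 2/41 = -50513/820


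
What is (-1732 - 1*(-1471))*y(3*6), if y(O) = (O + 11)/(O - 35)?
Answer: 7569/17 ≈ 445.24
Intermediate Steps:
y(O) = (11 + O)/(-35 + O)
(-1732 - 1*(-1471))*y(3*6) = (-1732 - 1*(-1471))*((11 + 3*6)/(-35 + 3*6)) = (-1732 + 1471)*((11 + 18)/(-35 + 18)) = -261*29/(-17) = -(-261)*29/17 = -261*(-29/17) = 7569/17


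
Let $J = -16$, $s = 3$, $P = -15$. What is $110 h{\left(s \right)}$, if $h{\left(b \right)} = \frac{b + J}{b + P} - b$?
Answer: $- \frac{1265}{6} \approx -210.83$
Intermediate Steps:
$h{\left(b \right)} = - b + \frac{-16 + b}{-15 + b}$ ($h{\left(b \right)} = \frac{b - 16}{b - 15} - b = \frac{-16 + b}{-15 + b} - b = - b + \frac{-16 + b}{-15 + b}$)
$110 h{\left(s \right)} = 110 \frac{-16 - 3^{2} + 16 \cdot 3}{-15 + 3} = 110 \frac{-16 - 9 + 48}{-12} = 110 \left(- \frac{-16 - 9 + 48}{12}\right) = 110 \left(\left(- \frac{1}{12}\right) 23\right) = 110 \left(- \frac{23}{12}\right) = - \frac{1265}{6}$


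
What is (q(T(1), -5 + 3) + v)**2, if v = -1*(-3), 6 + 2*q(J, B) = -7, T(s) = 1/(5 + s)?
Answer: 49/4 ≈ 12.250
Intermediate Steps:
q(J, B) = -13/2 (q(J, B) = -3 + (1/2)*(-7) = -3 - 7/2 = -13/2)
v = 3
(q(T(1), -5 + 3) + v)**2 = (-13/2 + 3)**2 = (-7/2)**2 = 49/4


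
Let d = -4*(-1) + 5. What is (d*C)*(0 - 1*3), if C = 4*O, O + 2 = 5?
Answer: -324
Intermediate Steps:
O = 3 (O = -2 + 5 = 3)
d = 9 (d = 4 + 5 = 9)
C = 12 (C = 4*3 = 12)
(d*C)*(0 - 1*3) = (9*12)*(0 - 1*3) = 108*(0 - 3) = 108*(-3) = -324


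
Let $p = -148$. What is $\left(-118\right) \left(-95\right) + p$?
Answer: $11062$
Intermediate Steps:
$\left(-118\right) \left(-95\right) + p = \left(-118\right) \left(-95\right) - 148 = 11210 - 148 = 11062$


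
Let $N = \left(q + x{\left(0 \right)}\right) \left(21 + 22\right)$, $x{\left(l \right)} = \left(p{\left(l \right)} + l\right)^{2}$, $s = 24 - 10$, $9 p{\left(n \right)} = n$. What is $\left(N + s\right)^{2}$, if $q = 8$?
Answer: $128164$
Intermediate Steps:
$p{\left(n \right)} = \frac{n}{9}$
$s = 14$
$x{\left(l \right)} = \frac{100 l^{2}}{81}$ ($x{\left(l \right)} = \left(\frac{l}{9} + l\right)^{2} = \left(\frac{10 l}{9}\right)^{2} = \frac{100 l^{2}}{81}$)
$N = 344$ ($N = \left(8 + \frac{100 \cdot 0^{2}}{81}\right) \left(21 + 22\right) = \left(8 + \frac{100}{81} \cdot 0\right) 43 = \left(8 + 0\right) 43 = 8 \cdot 43 = 344$)
$\left(N + s\right)^{2} = \left(344 + 14\right)^{2} = 358^{2} = 128164$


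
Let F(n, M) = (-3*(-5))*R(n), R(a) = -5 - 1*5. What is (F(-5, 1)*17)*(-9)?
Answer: 22950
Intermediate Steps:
R(a) = -10 (R(a) = -5 - 5 = -10)
F(n, M) = -150 (F(n, M) = -3*(-5)*(-10) = 15*(-10) = -150)
(F(-5, 1)*17)*(-9) = -150*17*(-9) = -2550*(-9) = 22950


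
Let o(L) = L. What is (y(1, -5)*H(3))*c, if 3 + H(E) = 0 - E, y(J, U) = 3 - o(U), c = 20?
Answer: -960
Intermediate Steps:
y(J, U) = 3 - U
H(E) = -3 - E (H(E) = -3 + (0 - E) = -3 - E)
(y(1, -5)*H(3))*c = ((3 - 1*(-5))*(-3 - 1*3))*20 = ((3 + 5)*(-3 - 3))*20 = (8*(-6))*20 = -48*20 = -960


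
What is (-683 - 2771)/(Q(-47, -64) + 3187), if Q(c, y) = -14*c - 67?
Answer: -1727/1889 ≈ -0.91424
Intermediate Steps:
Q(c, y) = -67 - 14*c
(-683 - 2771)/(Q(-47, -64) + 3187) = (-683 - 2771)/((-67 - 14*(-47)) + 3187) = -3454/((-67 + 658) + 3187) = -3454/(591 + 3187) = -3454/3778 = -3454*1/3778 = -1727/1889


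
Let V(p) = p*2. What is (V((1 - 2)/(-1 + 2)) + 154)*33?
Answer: 5016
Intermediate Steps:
V(p) = 2*p
(V((1 - 2)/(-1 + 2)) + 154)*33 = (2*((1 - 2)/(-1 + 2)) + 154)*33 = (2*(-1/1) + 154)*33 = (2*(-1*1) + 154)*33 = (2*(-1) + 154)*33 = (-2 + 154)*33 = 152*33 = 5016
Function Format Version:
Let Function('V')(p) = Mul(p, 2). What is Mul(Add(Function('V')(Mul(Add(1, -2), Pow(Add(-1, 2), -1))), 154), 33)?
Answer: 5016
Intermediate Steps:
Function('V')(p) = Mul(2, p)
Mul(Add(Function('V')(Mul(Add(1, -2), Pow(Add(-1, 2), -1))), 154), 33) = Mul(Add(Mul(2, Mul(Add(1, -2), Pow(Add(-1, 2), -1))), 154), 33) = Mul(Add(Mul(2, Mul(-1, Pow(1, -1))), 154), 33) = Mul(Add(Mul(2, Mul(-1, 1)), 154), 33) = Mul(Add(Mul(2, -1), 154), 33) = Mul(Add(-2, 154), 33) = Mul(152, 33) = 5016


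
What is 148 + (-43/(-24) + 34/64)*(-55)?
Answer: 1943/96 ≈ 20.240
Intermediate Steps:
148 + (-43/(-24) + 34/64)*(-55) = 148 + (-43*(-1/24) + 34*(1/64))*(-55) = 148 + (43/24 + 17/32)*(-55) = 148 + (223/96)*(-55) = 148 - 12265/96 = 1943/96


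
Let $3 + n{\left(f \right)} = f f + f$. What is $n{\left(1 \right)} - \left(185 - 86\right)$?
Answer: $-100$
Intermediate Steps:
$n{\left(f \right)} = -3 + f + f^{2}$ ($n{\left(f \right)} = -3 + \left(f f + f\right) = -3 + \left(f^{2} + f\right) = -3 + \left(f + f^{2}\right) = -3 + f + f^{2}$)
$n{\left(1 \right)} - \left(185 - 86\right) = \left(-3 + 1 + 1^{2}\right) - \left(185 - 86\right) = \left(-3 + 1 + 1\right) - \left(185 - 86\right) = -1 - 99 = -100$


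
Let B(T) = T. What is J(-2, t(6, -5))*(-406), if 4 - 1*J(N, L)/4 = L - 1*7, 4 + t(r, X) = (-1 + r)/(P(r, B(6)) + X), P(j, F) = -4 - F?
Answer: -74704/3 ≈ -24901.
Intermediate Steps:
t(r, X) = -4 + (-1 + r)/(-10 + X) (t(r, X) = -4 + (-1 + r)/((-4 - 1*6) + X) = -4 + (-1 + r)/((-4 - 6) + X) = -4 + (-1 + r)/(-10 + X))
J(N, L) = 44 - 4*L (J(N, L) = 16 - 4*(L - 1*7) = 16 - 4*(L - 7) = 16 - 4*(-7 + L) = 16 + (28 - 4*L) = 44 - 4*L)
J(-2, t(6, -5))*(-406) = (44 - 4*(39 + 6 - 4*(-5))/(-10 - 5))*(-406) = (44 - 4*(39 + 6 + 20)/(-15))*(-406) = (44 - (-4)*65/15)*(-406) = (44 - 4*(-13/3))*(-406) = (44 + 52/3)*(-406) = (184/3)*(-406) = -74704/3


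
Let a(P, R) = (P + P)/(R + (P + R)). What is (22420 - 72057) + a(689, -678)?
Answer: -33109257/667 ≈ -49639.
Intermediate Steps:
a(P, R) = 2*P/(P + 2*R) (a(P, R) = (2*P)/(P + 2*R) = 2*P/(P + 2*R))
(22420 - 72057) + a(689, -678) = (22420 - 72057) + 2*689/(689 + 2*(-678)) = -49637 + 2*689/(689 - 1356) = -49637 + 2*689/(-667) = -49637 + 2*689*(-1/667) = -49637 - 1378/667 = -33109257/667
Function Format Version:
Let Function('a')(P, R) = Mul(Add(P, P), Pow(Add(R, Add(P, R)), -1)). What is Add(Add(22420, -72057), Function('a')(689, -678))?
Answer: Rational(-33109257, 667) ≈ -49639.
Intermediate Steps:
Function('a')(P, R) = Mul(2, P, Pow(Add(P, Mul(2, R)), -1)) (Function('a')(P, R) = Mul(Mul(2, P), Pow(Add(P, Mul(2, R)), -1)) = Mul(2, P, Pow(Add(P, Mul(2, R)), -1)))
Add(Add(22420, -72057), Function('a')(689, -678)) = Add(Add(22420, -72057), Mul(2, 689, Pow(Add(689, Mul(2, -678)), -1))) = Add(-49637, Mul(2, 689, Pow(Add(689, -1356), -1))) = Add(-49637, Mul(2, 689, Pow(-667, -1))) = Add(-49637, Mul(2, 689, Rational(-1, 667))) = Add(-49637, Rational(-1378, 667)) = Rational(-33109257, 667)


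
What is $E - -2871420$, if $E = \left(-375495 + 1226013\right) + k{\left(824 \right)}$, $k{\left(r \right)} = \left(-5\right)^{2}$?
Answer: $3721963$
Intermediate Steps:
$k{\left(r \right)} = 25$
$E = 850543$ ($E = \left(-375495 + 1226013\right) + 25 = 850518 + 25 = 850543$)
$E - -2871420 = 850543 - -2871420 = 850543 + 2871420 = 3721963$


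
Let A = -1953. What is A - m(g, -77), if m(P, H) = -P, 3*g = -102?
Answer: -1987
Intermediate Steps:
g = -34 (g = (1/3)*(-102) = -34)
A - m(g, -77) = -1953 - (-1)*(-34) = -1953 - 1*34 = -1953 - 34 = -1987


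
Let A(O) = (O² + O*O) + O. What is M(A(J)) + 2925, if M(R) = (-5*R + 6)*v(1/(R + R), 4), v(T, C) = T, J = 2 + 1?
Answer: 40917/14 ≈ 2922.6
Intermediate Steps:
J = 3
A(O) = O + 2*O² (A(O) = (O² + O²) + O = 2*O² + O = O + 2*O²)
M(R) = (6 - 5*R)/(2*R) (M(R) = (-5*R + 6)/(R + R) = (6 - 5*R)/((2*R)) = (6 - 5*R)*(1/(2*R)) = (6 - 5*R)/(2*R))
M(A(J)) + 2925 = (-5/2 + 3/((3*(1 + 2*3)))) + 2925 = (-5/2 + 3/((3*(1 + 6)))) + 2925 = (-5/2 + 3/((3*7))) + 2925 = (-5/2 + 3/21) + 2925 = (-5/2 + 3*(1/21)) + 2925 = (-5/2 + ⅐) + 2925 = -33/14 + 2925 = 40917/14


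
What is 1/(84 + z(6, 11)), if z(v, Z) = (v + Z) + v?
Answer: 1/107 ≈ 0.0093458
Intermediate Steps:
z(v, Z) = Z + 2*v (z(v, Z) = (Z + v) + v = Z + 2*v)
1/(84 + z(6, 11)) = 1/(84 + (11 + 2*6)) = 1/(84 + (11 + 12)) = 1/(84 + 23) = 1/107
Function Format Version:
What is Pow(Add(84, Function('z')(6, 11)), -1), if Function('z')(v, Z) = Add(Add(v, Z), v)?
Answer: Rational(1, 107) ≈ 0.0093458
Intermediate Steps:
Function('z')(v, Z) = Add(Z, Mul(2, v)) (Function('z')(v, Z) = Add(Add(Z, v), v) = Add(Z, Mul(2, v)))
Pow(Add(84, Function('z')(6, 11)), -1) = Pow(Add(84, Add(11, Mul(2, 6))), -1) = Pow(Add(84, Add(11, 12)), -1) = Pow(Add(84, 23), -1) = Pow(107, -1) = Rational(1, 107)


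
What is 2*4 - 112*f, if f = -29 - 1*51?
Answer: 8968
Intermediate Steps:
f = -80 (f = -29 - 51 = -80)
2*4 - 112*f = 2*4 - 112*(-80) = 8 + 8960 = 8968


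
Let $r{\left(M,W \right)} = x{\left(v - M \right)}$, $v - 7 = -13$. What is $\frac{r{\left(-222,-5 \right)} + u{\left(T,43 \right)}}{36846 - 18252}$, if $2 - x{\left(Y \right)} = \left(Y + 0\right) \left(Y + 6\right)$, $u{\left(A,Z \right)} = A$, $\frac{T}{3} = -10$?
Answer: $- \frac{23990}{9297} \approx -2.5804$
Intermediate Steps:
$v = -6$ ($v = 7 - 13 = -6$)
$T = -30$ ($T = 3 \left(-10\right) = -30$)
$x{\left(Y \right)} = 2 - Y \left(6 + Y\right)$ ($x{\left(Y \right)} = 2 - \left(Y + 0\right) \left(Y + 6\right) = 2 - Y \left(6 + Y\right)$)
$r{\left(M,W \right)} = 38 - \left(-6 - M\right)^{2} + 6 M$ ($r{\left(M,W \right)} = 2 - \left(-6 - M\right)^{2} - 6 \left(-6 - M\right) = 2 - \left(-6 - M\right)^{2} + \left(36 + 6 M\right) = 38 - \left(-6 - M\right)^{2} + 6 M$)
$\frac{r{\left(-222,-5 \right)} + u{\left(T,43 \right)}}{36846 - 18252} = \frac{\left(2 - \left(-222\right)^{2} - -1332\right) - 30}{36846 - 18252} = \frac{\left(2 - 49284 + 1332\right) - 30}{18594} = \left(\left(2 - 49284 + 1332\right) - 30\right) \frac{1}{18594} = \left(-47950 - 30\right) \frac{1}{18594} = \left(-47980\right) \frac{1}{18594} = - \frac{23990}{9297}$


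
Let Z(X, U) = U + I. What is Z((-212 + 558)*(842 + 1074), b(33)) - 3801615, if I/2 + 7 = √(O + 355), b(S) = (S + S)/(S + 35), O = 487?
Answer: -129255353/34 + 2*√842 ≈ -3.8016e+6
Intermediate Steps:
b(S) = 2*S/(35 + S) (b(S) = (2*S)/(35 + S) = 2*S/(35 + S))
I = -14 + 2*√842 (I = -14 + 2*√(487 + 355) = -14 + 2*√842 ≈ 44.034)
Z(X, U) = -14 + U + 2*√842 (Z(X, U) = U + (-14 + 2*√842) = -14 + U + 2*√842)
Z((-212 + 558)*(842 + 1074), b(33)) - 3801615 = (-14 + 2*33/(35 + 33) + 2*√842) - 3801615 = (-14 + 2*33/68 + 2*√842) - 3801615 = (-14 + 2*33*(1/68) + 2*√842) - 3801615 = (-14 + 33/34 + 2*√842) - 3801615 = (-443/34 + 2*√842) - 3801615 = -129255353/34 + 2*√842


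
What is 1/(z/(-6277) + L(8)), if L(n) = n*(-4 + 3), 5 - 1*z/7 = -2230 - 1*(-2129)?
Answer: -6277/50958 ≈ -0.12318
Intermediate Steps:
z = 742 (z = 35 - 7*(-2230 - 1*(-2129)) = 35 - 7*(-2230 + 2129) = 35 - 7*(-101) = 35 + 707 = 742)
L(n) = -n (L(n) = n*(-1) = -n)
1/(z/(-6277) + L(8)) = 1/(742/(-6277) - 1*8) = 1/(742*(-1/6277) - 8) = 1/(-742/6277 - 8) = 1/(-50958/6277) = -6277/50958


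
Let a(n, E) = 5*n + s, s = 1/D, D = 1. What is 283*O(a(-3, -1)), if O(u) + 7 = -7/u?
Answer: -3679/2 ≈ -1839.5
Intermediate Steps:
s = 1 (s = 1/1 = 1)
a(n, E) = 1 + 5*n (a(n, E) = 5*n + 1 = 1 + 5*n)
O(u) = -7 - 7/u
283*O(a(-3, -1)) = 283*(-7 - 7/(1 + 5*(-3))) = 283*(-7 - 7/(1 - 15)) = 283*(-7 - 7/(-14)) = 283*(-7 - 7*(-1/14)) = 283*(-7 + ½) = 283*(-13/2) = -3679/2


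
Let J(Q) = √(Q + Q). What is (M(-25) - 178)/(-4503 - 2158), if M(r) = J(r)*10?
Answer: 178/6661 - 50*I*√2/6661 ≈ 0.026723 - 0.010616*I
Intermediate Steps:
J(Q) = √2*√Q (J(Q) = √(2*Q) = √2*√Q)
M(r) = 10*√2*√r (M(r) = (√2*√r)*10 = 10*√2*√r)
(M(-25) - 178)/(-4503 - 2158) = (10*√2*√(-25) - 178)/(-4503 - 2158) = (10*√2*(5*I) - 178)/(-6661) = (50*I*√2 - 178)*(-1/6661) = (-178 + 50*I*√2)*(-1/6661) = 178/6661 - 50*I*√2/6661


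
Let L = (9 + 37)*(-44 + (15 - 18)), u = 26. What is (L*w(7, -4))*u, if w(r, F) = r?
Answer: -393484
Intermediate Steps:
L = -2162 (L = 46*(-44 - 3) = 46*(-47) = -2162)
(L*w(7, -4))*u = -2162*7*26 = -15134*26 = -393484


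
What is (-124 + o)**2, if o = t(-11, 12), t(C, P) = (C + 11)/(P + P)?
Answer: 15376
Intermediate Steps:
t(C, P) = (11 + C)/(2*P) (t(C, P) = (11 + C)/((2*P)) = (11 + C)*(1/(2*P)) = (11 + C)/(2*P))
o = 0 (o = (1/2)*(11 - 11)/12 = (1/2)*(1/12)*0 = 0)
(-124 + o)**2 = (-124 + 0)**2 = (-124)**2 = 15376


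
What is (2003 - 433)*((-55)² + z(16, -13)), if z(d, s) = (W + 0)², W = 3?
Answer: 4763380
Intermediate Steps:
z(d, s) = 9 (z(d, s) = (3 + 0)² = 3² = 9)
(2003 - 433)*((-55)² + z(16, -13)) = (2003 - 433)*((-55)² + 9) = 1570*(3025 + 9) = 1570*3034 = 4763380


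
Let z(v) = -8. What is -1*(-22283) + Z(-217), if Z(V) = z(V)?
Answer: 22275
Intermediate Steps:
Z(V) = -8
-1*(-22283) + Z(-217) = -1*(-22283) - 8 = 22283 - 8 = 22275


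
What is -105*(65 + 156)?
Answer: -23205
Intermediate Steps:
-105*(65 + 156) = -105*221 = -23205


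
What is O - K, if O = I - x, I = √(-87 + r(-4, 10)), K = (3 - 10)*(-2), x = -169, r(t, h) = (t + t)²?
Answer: 155 + I*√23 ≈ 155.0 + 4.7958*I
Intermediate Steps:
r(t, h) = 4*t² (r(t, h) = (2*t)² = 4*t²)
K = 14 (K = -7*(-2) = 14)
I = I*√23 (I = √(-87 + 4*(-4)²) = √(-87 + 4*16) = √(-87 + 64) = √(-23) = I*√23 ≈ 4.7958*I)
O = 169 + I*√23 (O = I*√23 - 1*(-169) = I*√23 + 169 = 169 + I*√23 ≈ 169.0 + 4.7958*I)
O - K = (169 + I*√23) - 1*14 = (169 + I*√23) - 14 = 155 + I*√23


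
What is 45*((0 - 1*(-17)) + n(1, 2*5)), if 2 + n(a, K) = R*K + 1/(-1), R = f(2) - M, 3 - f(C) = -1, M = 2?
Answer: 1530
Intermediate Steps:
f(C) = 4 (f(C) = 3 - 1*(-1) = 3 + 1 = 4)
R = 2 (R = 4 - 1*2 = 4 - 2 = 2)
n(a, K) = -3 + 2*K (n(a, K) = -2 + (2*K + 1/(-1)) = -2 + (2*K - 1) = -2 + (-1 + 2*K) = -3 + 2*K)
45*((0 - 1*(-17)) + n(1, 2*5)) = 45*((0 - 1*(-17)) + (-3 + 2*(2*5))) = 45*((0 + 17) + (-3 + 2*10)) = 45*(17 + (-3 + 20)) = 45*(17 + 17) = 45*34 = 1530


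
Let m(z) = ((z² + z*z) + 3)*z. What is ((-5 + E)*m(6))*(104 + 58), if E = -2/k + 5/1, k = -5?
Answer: 29160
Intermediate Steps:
m(z) = z*(3 + 2*z²) (m(z) = ((z² + z²) + 3)*z = (2*z² + 3)*z = (3 + 2*z²)*z = z*(3 + 2*z²))
E = 27/5 (E = -2/(-5) + 5/1 = -2*(-⅕) + 5*1 = ⅖ + 5 = 27/5 ≈ 5.4000)
((-5 + E)*m(6))*(104 + 58) = ((-5 + 27/5)*(6*(3 + 2*6²)))*(104 + 58) = (2*(6*(3 + 2*36))/5)*162 = (2*(6*(3 + 72))/5)*162 = (2*(6*75)/5)*162 = ((⅖)*450)*162 = 180*162 = 29160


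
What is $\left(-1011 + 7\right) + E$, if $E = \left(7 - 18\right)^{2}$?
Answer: $-883$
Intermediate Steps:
$E = 121$ ($E = \left(-11\right)^{2} = 121$)
$\left(-1011 + 7\right) + E = \left(-1011 + 7\right) + 121 = -1004 + 121 = -883$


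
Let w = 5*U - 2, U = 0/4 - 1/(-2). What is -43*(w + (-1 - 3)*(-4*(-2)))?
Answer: 2709/2 ≈ 1354.5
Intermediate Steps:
U = ½ (U = 0*(¼) - 1*(-½) = 0 + ½ = ½ ≈ 0.50000)
w = ½ (w = 5*(½) - 2 = 5/2 - 2 = ½ ≈ 0.50000)
-43*(w + (-1 - 3)*(-4*(-2))) = -43*(½ + (-1 - 3)*(-4*(-2))) = -43*(½ - 4*8) = -43*(½ - 32) = -43*(-63/2) = 2709/2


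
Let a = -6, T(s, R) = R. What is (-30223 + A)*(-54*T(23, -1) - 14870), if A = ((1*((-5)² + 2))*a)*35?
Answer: 531790688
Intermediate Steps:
A = -5670 (A = ((1*((-5)² + 2))*(-6))*35 = ((1*(25 + 2))*(-6))*35 = ((1*27)*(-6))*35 = (27*(-6))*35 = -162*35 = -5670)
(-30223 + A)*(-54*T(23, -1) - 14870) = (-30223 - 5670)*(-54*(-1) - 14870) = -35893*(54 - 14870) = -35893*(-14816) = 531790688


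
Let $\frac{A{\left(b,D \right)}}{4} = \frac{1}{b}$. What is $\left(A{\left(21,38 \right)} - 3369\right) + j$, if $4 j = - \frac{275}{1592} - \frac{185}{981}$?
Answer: $- \frac{147318810385}{43729056} \approx -3368.9$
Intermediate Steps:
$A{\left(b,D \right)} = \frac{4}{b}$
$j = - \frac{564295}{6247008}$ ($j = \frac{- \frac{275}{1592} - \frac{185}{981}}{4} = \frac{1}{4} \left(- \frac{564295}{1561752}\right) = - \frac{564295}{6247008} \approx -0.09033$)
$\left(A{\left(21,38 \right)} - 3369\right) + j = \left(\frac{4}{21} - 3369\right) - \frac{564295}{6247008} = - \frac{70745}{21} - \frac{564295}{6247008} = - \frac{147318810385}{43729056}$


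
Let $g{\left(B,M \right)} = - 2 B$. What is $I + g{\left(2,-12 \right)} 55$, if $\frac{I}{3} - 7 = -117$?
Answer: $-550$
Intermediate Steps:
$I = -330$ ($I = 21 + 3 \left(-117\right) = 21 - 351 = -330$)
$I + g{\left(2,-12 \right)} 55 = -330 + \left(-2\right) 2 \cdot 55 = -330 - 220 = -550$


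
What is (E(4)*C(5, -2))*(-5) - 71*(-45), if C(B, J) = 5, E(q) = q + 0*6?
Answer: 3095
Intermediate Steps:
E(q) = q (E(q) = q + 0 = q)
(E(4)*C(5, -2))*(-5) - 71*(-45) = (4*5)*(-5) - 71*(-45) = 20*(-5) + 3195 = -100 + 3195 = 3095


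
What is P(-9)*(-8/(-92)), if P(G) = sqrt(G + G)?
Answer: 6*I*sqrt(2)/23 ≈ 0.36893*I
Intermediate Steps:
P(G) = sqrt(2)*sqrt(G) (P(G) = sqrt(2*G) = sqrt(2)*sqrt(G))
P(-9)*(-8/(-92)) = (sqrt(2)*sqrt(-9))*(-8/(-92)) = (sqrt(2)*(3*I))*(-8*(-1/92)) = (3*I*sqrt(2))*(2/23) = 6*I*sqrt(2)/23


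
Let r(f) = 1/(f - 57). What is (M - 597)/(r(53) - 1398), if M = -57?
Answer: 2616/5593 ≈ 0.46773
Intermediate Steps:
r(f) = 1/(-57 + f)
(M - 597)/(r(53) - 1398) = (-57 - 597)/(1/(-57 + 53) - 1398) = -654/(1/(-4) - 1398) = -654/(-1/4 - 1398) = -654/(-5593/4) = -654*(-4/5593) = 2616/5593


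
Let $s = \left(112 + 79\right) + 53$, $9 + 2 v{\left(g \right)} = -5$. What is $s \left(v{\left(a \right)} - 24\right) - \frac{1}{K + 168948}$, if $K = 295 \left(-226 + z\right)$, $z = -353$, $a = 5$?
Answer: $- \frac{14046347}{1857} \approx -7564.0$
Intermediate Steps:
$v{\left(g \right)} = -7$ ($v{\left(g \right)} = - \frac{9}{2} + \frac{1}{2} \left(-5\right) = - \frac{9}{2} - \frac{5}{2} = -7$)
$s = 244$ ($s = 191 + 53 = 244$)
$K = -170805$ ($K = 295 \left(-226 - 353\right) = 295 \left(-579\right) = -170805$)
$s \left(v{\left(a \right)} - 24\right) - \frac{1}{K + 168948} = 244 \left(-7 - 24\right) - \frac{1}{-170805 + 168948} = 244 \left(-31\right) - \frac{1}{-1857} = -7564 - - \frac{1}{1857} = -7564 + \frac{1}{1857} = - \frac{14046347}{1857}$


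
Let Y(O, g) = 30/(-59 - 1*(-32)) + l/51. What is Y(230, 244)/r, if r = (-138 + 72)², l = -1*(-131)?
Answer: 223/666468 ≈ 0.00033460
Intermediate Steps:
l = 131
Y(O, g) = 223/153 (Y(O, g) = 30/(-59 - 1*(-32)) + 131/51 = 30/(-59 + 32) + 131*(1/51) = 30/(-27) + 131/51 = 30*(-1/27) + 131/51 = -10/9 + 131/51 = 223/153)
r = 4356 (r = (-66)² = 4356)
Y(230, 244)/r = (223/153)/4356 = (223/153)*(1/4356) = 223/666468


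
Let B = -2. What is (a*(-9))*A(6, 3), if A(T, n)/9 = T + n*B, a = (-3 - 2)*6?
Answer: 0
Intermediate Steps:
a = -30 (a = -5*6 = -30)
A(T, n) = -18*n + 9*T (A(T, n) = 9*(T + n*(-2)) = 9*(T - 2*n) = -18*n + 9*T)
(a*(-9))*A(6, 3) = (-30*(-9))*(-18*3 + 9*6) = 270*(-54 + 54) = 270*0 = 0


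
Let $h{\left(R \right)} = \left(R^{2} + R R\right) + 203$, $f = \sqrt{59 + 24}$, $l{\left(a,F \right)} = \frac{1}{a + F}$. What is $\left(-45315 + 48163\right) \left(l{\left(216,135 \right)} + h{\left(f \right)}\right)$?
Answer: $\frac{368872960}{351} \approx 1.0509 \cdot 10^{6}$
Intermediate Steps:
$l{\left(a,F \right)} = \frac{1}{F + a}$
$f = \sqrt{83} \approx 9.1104$
$h{\left(R \right)} = 203 + 2 R^{2}$ ($h{\left(R \right)} = \left(R^{2} + R^{2}\right) + 203 = 2 R^{2} + 203 = 203 + 2 R^{2}$)
$\left(-45315 + 48163\right) \left(l{\left(216,135 \right)} + h{\left(f \right)}\right) = \left(-45315 + 48163\right) \left(\frac{1}{135 + 216} + \left(203 + 2 \left(\sqrt{83}\right)^{2}\right)\right) = 2848 \left(\frac{1}{351} + \left(203 + 2 \cdot 83\right)\right) = 2848 \left(\frac{1}{351} + \left(203 + 166\right)\right) = 2848 \left(\frac{1}{351} + 369\right) = 2848 \cdot \frac{129520}{351} = \frac{368872960}{351}$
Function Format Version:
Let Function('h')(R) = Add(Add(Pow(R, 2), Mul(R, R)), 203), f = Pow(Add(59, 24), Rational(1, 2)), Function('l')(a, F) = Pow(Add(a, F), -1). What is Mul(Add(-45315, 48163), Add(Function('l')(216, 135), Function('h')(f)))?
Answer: Rational(368872960, 351) ≈ 1.0509e+6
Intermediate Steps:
Function('l')(a, F) = Pow(Add(F, a), -1)
f = Pow(83, Rational(1, 2)) ≈ 9.1104
Function('h')(R) = Add(203, Mul(2, Pow(R, 2))) (Function('h')(R) = Add(Add(Pow(R, 2), Pow(R, 2)), 203) = Add(Mul(2, Pow(R, 2)), 203) = Add(203, Mul(2, Pow(R, 2))))
Mul(Add(-45315, 48163), Add(Function('l')(216, 135), Function('h')(f))) = Mul(Add(-45315, 48163), Add(Pow(Add(135, 216), -1), Add(203, Mul(2, Pow(Pow(83, Rational(1, 2)), 2))))) = Mul(2848, Add(Pow(351, -1), Add(203, Mul(2, 83)))) = Mul(2848, Add(Rational(1, 351), Add(203, 166))) = Mul(2848, Add(Rational(1, 351), 369)) = Mul(2848, Rational(129520, 351)) = Rational(368872960, 351)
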